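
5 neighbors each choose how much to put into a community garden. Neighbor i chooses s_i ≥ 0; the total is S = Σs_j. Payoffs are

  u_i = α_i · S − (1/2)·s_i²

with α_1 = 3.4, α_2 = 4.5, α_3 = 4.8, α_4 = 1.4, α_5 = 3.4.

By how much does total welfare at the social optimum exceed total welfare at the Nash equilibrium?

493.56

Neighbor i's FOC: ∂u_i/∂s_i = α_i − s_i = 0, so s_i* = α_i.
NE contributions = (3.4, 4.5, 4.8, 1.4, 3.4); S = 17.5.
W^NE = (Σα)·S − ½Σα_i² = 17.5² − ½·68.37 = 272.065.
Planner sets s_i = Σα_j = 17.5 for every i, so S^SO = 5·17.5 = 87.5.
W^SO = (Σα)·S^SO − ½·5·(Σα)² = (5/2)·17.5² = 765.625.
Deadweight loss = W^SO − W^NE = 493.56.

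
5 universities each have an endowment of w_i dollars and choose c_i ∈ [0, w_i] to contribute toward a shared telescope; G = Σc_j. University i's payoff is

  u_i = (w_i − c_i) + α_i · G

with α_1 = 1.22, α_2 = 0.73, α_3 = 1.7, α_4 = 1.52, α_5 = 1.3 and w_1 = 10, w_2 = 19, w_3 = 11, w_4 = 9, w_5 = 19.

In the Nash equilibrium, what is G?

∂u_i/∂c_i = α_i − 1, so university i contributes w_i if α_i > 1, else 0.
α_i > 1 for i ∈ {1, 3, 4, 5}; NE contributions (10, 0, 11, 9, 19), G = 49.

49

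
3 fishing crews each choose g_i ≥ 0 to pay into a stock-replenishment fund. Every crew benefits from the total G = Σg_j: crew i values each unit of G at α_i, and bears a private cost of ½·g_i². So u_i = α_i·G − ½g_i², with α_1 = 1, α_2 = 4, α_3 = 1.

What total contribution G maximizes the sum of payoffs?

18

Planner FOC: ∂(Σu_j)/∂g_i = (Σα_j) − g_i = 0, so g_i^SO = Σα_j = 6 for every i; G^SO = 18.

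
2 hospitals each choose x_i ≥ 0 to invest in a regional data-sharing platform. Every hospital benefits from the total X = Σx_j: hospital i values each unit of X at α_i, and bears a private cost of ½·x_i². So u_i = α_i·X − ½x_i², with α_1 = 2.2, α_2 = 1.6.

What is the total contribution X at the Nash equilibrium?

Hospital i's FOC: ∂u_i/∂x_i = α_i − x_i = 0, so x_i* = α_i.
NE contributions = (2.2, 1.6); X = 3.8.

3.8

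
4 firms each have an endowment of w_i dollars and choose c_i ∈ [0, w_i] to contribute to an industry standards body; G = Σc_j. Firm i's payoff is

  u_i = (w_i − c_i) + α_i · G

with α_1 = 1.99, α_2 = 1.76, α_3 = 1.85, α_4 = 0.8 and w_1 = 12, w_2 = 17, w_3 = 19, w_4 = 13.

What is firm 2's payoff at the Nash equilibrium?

84.48

∂u_i/∂c_i = α_i − 1, so firm i contributes w_i if α_i > 1, else 0.
α_i > 1 for i ∈ {1, 2, 3}; NE contributions (12, 17, 19, 0), G = 48.
u_2 = (17 − 17) + 1.76·48 = 84.48.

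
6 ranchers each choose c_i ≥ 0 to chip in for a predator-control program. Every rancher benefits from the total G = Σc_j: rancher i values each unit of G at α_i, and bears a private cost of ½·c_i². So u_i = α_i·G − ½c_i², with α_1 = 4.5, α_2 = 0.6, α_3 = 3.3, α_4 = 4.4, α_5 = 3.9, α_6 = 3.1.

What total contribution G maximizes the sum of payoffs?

Planner FOC: ∂(Σu_j)/∂c_i = (Σα_j) − c_i = 0, so c_i^SO = Σα_j = 19.8 for every i; G^SO = 118.8.

118.8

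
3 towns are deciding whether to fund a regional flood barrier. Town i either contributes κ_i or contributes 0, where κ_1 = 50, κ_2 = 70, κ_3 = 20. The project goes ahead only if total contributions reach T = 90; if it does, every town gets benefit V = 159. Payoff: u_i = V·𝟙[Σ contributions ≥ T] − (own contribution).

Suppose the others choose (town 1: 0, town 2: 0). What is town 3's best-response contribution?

0

Others' total = 0. Even contributing 20 gives 20 < 90: no benefit either way.
Best response: 0.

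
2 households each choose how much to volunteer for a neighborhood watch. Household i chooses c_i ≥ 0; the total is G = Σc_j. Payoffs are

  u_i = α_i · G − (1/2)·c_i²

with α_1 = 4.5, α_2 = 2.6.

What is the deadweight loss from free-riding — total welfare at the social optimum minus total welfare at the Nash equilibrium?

Household i's FOC: ∂u_i/∂c_i = α_i − c_i = 0, so c_i* = α_i.
NE contributions = (4.5, 2.6); G = 7.1.
W^NE = (Σα)·G − ½Σα_i² = 7.1² − ½·27.01 = 36.905.
Planner sets c_i = Σα_j = 7.1 for every i, so G^SO = 2·7.1 = 14.2.
W^SO = (Σα)·G^SO − ½·2·(Σα)² = (2/2)·7.1² = 50.41.
Deadweight loss = W^SO − W^NE = 13.505.

13.505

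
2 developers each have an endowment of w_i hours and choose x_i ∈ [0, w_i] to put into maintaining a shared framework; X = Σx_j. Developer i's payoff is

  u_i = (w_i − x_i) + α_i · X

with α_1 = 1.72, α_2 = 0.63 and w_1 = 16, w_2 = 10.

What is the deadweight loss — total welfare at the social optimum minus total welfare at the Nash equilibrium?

13.5

∂u_i/∂x_i = α_i − 1, so developer i contributes w_i if α_i > 1, else 0.
α_i > 1 for i ∈ {1}; NE contributions (16, 0), X = 16.
W^NE = Σw_i − X^NE + (Σα_i)·X^NE = 26 + 1.35·16 = 47.6.
Planner: ∂(Σu_j)/∂x_i = Σα_j − 1 = 1.35 > 0, so everyone contributes w_i; X^SO = 26, W^SO = 26 + 1.35·26 = 61.1.
Deadweight loss = 13.5.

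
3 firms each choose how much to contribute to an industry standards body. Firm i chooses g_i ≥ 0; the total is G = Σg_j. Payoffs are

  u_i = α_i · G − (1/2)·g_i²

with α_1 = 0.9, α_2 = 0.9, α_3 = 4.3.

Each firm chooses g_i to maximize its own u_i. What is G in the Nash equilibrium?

Firm i's FOC: ∂u_i/∂g_i = α_i − g_i = 0, so g_i* = α_i.
NE contributions = (0.9, 0.9, 4.3); G = 6.1.

6.1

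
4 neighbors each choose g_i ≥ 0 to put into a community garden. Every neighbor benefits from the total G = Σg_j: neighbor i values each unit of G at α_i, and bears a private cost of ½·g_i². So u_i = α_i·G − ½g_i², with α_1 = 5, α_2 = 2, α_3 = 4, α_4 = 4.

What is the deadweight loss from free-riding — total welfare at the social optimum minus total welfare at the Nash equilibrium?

Neighbor i's FOC: ∂u_i/∂g_i = α_i − g_i = 0, so g_i* = α_i.
NE contributions = (5, 2, 4, 4); G = 15.
W^NE = (Σα)·G − ½Σα_i² = 15² − ½·61 = 194.5.
Planner sets g_i = Σα_j = 15 for every i, so G^SO = 4·15 = 60.
W^SO = (Σα)·G^SO − ½·4·(Σα)² = (4/2)·15² = 450.
Deadweight loss = W^SO − W^NE = 255.5.

255.5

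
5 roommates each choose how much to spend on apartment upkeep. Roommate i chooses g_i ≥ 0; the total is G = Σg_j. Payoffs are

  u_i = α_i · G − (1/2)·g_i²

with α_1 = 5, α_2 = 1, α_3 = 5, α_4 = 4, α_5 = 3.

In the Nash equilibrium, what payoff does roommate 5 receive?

Roommate i's FOC: ∂u_i/∂g_i = α_i − g_i = 0, so g_i* = α_i.
NE contributions = (5, 1, 5, 4, 3); G = 18.
u_5 = α_5·G − ½·(g_5)² = 3·18 − ½·3² = 49.5.

49.5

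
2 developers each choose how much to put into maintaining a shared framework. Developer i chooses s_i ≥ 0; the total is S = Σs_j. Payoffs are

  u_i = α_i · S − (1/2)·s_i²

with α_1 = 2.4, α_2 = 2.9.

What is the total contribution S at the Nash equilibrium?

Developer i's FOC: ∂u_i/∂s_i = α_i − s_i = 0, so s_i* = α_i.
NE contributions = (2.4, 2.9); S = 5.3.

5.3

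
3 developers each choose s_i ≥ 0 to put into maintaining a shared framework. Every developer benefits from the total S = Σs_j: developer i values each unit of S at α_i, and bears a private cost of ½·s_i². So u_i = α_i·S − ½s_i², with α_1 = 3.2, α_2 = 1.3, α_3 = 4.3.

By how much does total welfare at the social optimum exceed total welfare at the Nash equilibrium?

53.93

Developer i's FOC: ∂u_i/∂s_i = α_i − s_i = 0, so s_i* = α_i.
NE contributions = (3.2, 1.3, 4.3); S = 8.8.
W^NE = (Σα)·S − ½Σα_i² = 8.8² − ½·30.42 = 62.23.
Planner sets s_i = Σα_j = 8.8 for every i, so S^SO = 3·8.8 = 26.4.
W^SO = (Σα)·S^SO − ½·3·(Σα)² = (3/2)·8.8² = 116.16.
Deadweight loss = W^SO − W^NE = 53.93.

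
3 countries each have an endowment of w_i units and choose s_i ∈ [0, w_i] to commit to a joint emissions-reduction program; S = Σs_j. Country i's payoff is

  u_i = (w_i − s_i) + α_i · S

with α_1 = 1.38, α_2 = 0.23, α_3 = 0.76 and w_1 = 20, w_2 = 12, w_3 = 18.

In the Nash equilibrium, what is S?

∂u_i/∂s_i = α_i − 1, so country i contributes w_i if α_i > 1, else 0.
α_i > 1 for i ∈ {1}; NE contributions (20, 0, 0), S = 20.

20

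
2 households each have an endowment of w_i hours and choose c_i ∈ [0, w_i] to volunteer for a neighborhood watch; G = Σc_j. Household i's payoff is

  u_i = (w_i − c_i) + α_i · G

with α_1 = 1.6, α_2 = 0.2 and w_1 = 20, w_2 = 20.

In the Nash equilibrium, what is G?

20

∂u_i/∂c_i = α_i − 1, so household i contributes w_i if α_i > 1, else 0.
α_i > 1 for i ∈ {1}; NE contributions (20, 0), G = 20.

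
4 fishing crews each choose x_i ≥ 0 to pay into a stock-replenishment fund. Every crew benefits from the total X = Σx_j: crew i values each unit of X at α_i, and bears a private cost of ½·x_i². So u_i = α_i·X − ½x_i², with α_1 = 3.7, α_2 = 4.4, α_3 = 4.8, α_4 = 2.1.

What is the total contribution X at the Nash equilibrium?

15

Crew i's FOC: ∂u_i/∂x_i = α_i − x_i = 0, so x_i* = α_i.
NE contributions = (3.7, 4.4, 4.8, 2.1); X = 15.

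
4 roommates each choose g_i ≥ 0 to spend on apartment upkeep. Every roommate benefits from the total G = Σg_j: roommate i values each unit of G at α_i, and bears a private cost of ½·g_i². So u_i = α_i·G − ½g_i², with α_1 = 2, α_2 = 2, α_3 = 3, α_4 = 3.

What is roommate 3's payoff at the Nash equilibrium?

Roommate i's FOC: ∂u_i/∂g_i = α_i − g_i = 0, so g_i* = α_i.
NE contributions = (2, 2, 3, 3); G = 10.
u_3 = α_3·G − ½·(g_3)² = 3·10 − ½·3² = 25.5.

25.5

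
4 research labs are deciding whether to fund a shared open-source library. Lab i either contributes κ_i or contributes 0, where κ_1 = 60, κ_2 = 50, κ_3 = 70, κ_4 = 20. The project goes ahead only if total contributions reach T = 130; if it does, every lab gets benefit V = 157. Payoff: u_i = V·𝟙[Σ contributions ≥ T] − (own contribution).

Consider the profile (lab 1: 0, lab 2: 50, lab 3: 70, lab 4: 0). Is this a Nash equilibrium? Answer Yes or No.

Total = 120 < 130: not provided.
Lab 1 (pledges 0, payoff 0): pledging 60 → total 180, payoff 97. Profitable deviation.

No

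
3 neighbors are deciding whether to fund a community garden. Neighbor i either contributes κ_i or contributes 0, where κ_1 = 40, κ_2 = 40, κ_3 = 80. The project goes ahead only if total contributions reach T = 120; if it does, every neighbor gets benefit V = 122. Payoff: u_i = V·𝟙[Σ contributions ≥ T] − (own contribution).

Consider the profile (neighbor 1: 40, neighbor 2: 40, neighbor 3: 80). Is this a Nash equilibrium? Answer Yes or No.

Total = 160 ≥ 120: provided.
Neighbor 1 (pledges 40, payoff 82): dropping to 0 → total 120, payoff 122. Profitable deviation.

No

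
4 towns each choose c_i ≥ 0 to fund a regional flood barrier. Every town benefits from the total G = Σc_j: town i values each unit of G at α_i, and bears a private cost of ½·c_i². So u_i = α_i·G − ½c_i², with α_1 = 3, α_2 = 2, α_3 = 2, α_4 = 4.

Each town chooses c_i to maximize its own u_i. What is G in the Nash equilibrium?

Town i's FOC: ∂u_i/∂c_i = α_i − c_i = 0, so c_i* = α_i.
NE contributions = (3, 2, 2, 4); G = 11.

11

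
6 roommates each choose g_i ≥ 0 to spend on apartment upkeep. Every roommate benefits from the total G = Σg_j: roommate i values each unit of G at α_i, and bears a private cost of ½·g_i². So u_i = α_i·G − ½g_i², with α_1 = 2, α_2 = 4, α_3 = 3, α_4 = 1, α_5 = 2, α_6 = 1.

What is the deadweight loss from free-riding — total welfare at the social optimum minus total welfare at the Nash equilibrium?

Roommate i's FOC: ∂u_i/∂g_i = α_i − g_i = 0, so g_i* = α_i.
NE contributions = (2, 4, 3, 1, 2, 1); G = 13.
W^NE = (Σα)·G − ½Σα_i² = 13² − ½·35 = 151.5.
Planner sets g_i = Σα_j = 13 for every i, so G^SO = 6·13 = 78.
W^SO = (Σα)·G^SO − ½·6·(Σα)² = (6/2)·13² = 507.
Deadweight loss = W^SO − W^NE = 355.5.

355.5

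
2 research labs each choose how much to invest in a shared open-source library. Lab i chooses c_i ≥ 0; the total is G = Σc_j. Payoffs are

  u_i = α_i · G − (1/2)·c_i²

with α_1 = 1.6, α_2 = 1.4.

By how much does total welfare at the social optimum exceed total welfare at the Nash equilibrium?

Lab i's FOC: ∂u_i/∂c_i = α_i − c_i = 0, so c_i* = α_i.
NE contributions = (1.6, 1.4); G = 3.
W^NE = (Σα)·G − ½Σα_i² = 3² − ½·4.52 = 6.74.
Planner sets c_i = Σα_j = 3 for every i, so G^SO = 2·3 = 6.
W^SO = (Σα)·G^SO − ½·2·(Σα)² = (2/2)·3² = 9.
Deadweight loss = W^SO − W^NE = 2.26.

2.26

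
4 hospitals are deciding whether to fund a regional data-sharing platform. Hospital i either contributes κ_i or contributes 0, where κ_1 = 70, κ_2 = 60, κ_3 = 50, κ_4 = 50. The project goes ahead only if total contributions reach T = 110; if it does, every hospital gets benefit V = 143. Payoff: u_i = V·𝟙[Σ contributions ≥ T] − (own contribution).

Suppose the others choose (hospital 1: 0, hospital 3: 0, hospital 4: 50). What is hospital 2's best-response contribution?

60

Others' total = 50. Contributing 60 brings total to 110 ≥ 110: gain V − κ_2 = 83.
Best response: 60.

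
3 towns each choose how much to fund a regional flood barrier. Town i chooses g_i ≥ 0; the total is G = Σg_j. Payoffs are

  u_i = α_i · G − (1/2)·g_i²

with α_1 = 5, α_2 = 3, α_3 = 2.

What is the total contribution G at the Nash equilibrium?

10

Town i's FOC: ∂u_i/∂g_i = α_i − g_i = 0, so g_i* = α_i.
NE contributions = (5, 3, 2); G = 10.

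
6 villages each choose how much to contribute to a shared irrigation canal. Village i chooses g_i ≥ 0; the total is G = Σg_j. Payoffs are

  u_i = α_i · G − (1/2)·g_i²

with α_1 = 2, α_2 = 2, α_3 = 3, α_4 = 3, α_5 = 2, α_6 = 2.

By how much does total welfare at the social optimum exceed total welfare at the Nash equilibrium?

409

Village i's FOC: ∂u_i/∂g_i = α_i − g_i = 0, so g_i* = α_i.
NE contributions = (2, 2, 3, 3, 2, 2); G = 14.
W^NE = (Σα)·G − ½Σα_i² = 14² − ½·34 = 179.
Planner sets g_i = Σα_j = 14 for every i, so G^SO = 6·14 = 84.
W^SO = (Σα)·G^SO − ½·6·(Σα)² = (6/2)·14² = 588.
Deadweight loss = W^SO − W^NE = 409.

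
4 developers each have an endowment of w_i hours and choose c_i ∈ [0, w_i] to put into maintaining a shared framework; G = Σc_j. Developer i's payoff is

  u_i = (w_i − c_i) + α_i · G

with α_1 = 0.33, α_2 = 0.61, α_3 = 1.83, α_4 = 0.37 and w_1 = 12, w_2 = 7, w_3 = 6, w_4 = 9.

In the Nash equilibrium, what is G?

6

∂u_i/∂c_i = α_i − 1, so developer i contributes w_i if α_i > 1, else 0.
α_i > 1 for i ∈ {3}; NE contributions (0, 0, 6, 0), G = 6.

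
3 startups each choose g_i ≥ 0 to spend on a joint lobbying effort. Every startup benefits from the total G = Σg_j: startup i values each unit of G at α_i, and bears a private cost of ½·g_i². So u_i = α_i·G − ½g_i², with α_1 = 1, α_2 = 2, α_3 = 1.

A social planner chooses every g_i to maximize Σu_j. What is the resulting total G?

Planner FOC: ∂(Σu_j)/∂g_i = (Σα_j) − g_i = 0, so g_i^SO = Σα_j = 4 for every i; G^SO = 12.

12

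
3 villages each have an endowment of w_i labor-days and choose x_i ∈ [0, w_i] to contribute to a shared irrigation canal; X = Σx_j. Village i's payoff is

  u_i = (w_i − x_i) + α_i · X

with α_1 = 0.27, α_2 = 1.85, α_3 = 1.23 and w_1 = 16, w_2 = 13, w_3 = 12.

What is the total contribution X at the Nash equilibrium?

25

∂u_i/∂x_i = α_i − 1, so village i contributes w_i if α_i > 1, else 0.
α_i > 1 for i ∈ {2, 3}; NE contributions (0, 13, 12), X = 25.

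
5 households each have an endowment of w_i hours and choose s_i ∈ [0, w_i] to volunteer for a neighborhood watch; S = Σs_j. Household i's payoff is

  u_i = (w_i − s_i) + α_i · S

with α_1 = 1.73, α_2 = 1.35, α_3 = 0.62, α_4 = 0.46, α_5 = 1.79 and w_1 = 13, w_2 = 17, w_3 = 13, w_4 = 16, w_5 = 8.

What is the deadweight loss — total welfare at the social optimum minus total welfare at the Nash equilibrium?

∂u_i/∂s_i = α_i − 1, so household i contributes w_i if α_i > 1, else 0.
α_i > 1 for i ∈ {1, 2, 5}; NE contributions (13, 17, 0, 0, 8), S = 38.
W^NE = Σw_i − S^NE + (Σα_i)·S^NE = 67 + 4.95·38 = 255.1.
Planner: ∂(Σu_j)/∂s_i = Σα_j − 1 = 4.95 > 0, so everyone contributes w_i; S^SO = 67, W^SO = 67 + 4.95·67 = 398.65.
Deadweight loss = 143.55.

143.55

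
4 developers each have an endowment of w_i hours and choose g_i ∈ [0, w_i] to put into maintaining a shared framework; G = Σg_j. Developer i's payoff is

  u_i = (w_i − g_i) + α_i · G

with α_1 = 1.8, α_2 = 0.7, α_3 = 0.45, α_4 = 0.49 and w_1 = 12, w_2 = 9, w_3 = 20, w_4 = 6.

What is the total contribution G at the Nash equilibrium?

∂u_i/∂g_i = α_i − 1, so developer i contributes w_i if α_i > 1, else 0.
α_i > 1 for i ∈ {1}; NE contributions (12, 0, 0, 0), G = 12.

12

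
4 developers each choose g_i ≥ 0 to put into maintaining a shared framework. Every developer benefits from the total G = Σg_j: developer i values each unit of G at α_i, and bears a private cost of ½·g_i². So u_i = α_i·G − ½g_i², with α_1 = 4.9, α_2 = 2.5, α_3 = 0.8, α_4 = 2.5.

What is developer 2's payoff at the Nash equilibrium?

Developer i's FOC: ∂u_i/∂g_i = α_i − g_i = 0, so g_i* = α_i.
NE contributions = (4.9, 2.5, 0.8, 2.5); G = 10.7.
u_2 = α_2·G − ½·(g_2)² = 2.5·10.7 − ½·2.5² = 23.625.

23.625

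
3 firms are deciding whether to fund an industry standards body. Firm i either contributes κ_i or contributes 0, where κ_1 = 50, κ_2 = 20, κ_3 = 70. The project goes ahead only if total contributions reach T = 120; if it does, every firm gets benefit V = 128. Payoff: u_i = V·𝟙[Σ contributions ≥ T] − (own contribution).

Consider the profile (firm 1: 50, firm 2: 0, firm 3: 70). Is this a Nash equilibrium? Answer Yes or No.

Total = 120 ≥ 120: provided.
Firm 1 (pledges 50, payoff 78): dropping to 0 → total 70, payoff 0. No gain.
Firm 2 (pledges 0, payoff 128): pledging 20 → total 140, payoff 108. No gain.
Firm 3 (pledges 70, payoff 58): dropping to 0 → total 50, payoff 0. No gain.

Yes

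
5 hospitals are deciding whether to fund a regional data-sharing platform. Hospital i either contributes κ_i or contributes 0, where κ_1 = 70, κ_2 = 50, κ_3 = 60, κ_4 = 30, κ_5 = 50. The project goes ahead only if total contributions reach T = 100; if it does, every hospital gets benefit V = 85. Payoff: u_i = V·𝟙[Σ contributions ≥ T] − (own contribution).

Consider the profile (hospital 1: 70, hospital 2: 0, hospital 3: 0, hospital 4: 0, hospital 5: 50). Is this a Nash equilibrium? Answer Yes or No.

Yes

Total = 120 ≥ 100: provided.
Hospital 1 (pledges 70, payoff 15): dropping to 0 → total 50, payoff 0. No gain.
Hospital 2 (pledges 0, payoff 85): pledging 50 → total 170, payoff 35. No gain.
Hospital 3 (pledges 0, payoff 85): pledging 60 → total 180, payoff 25. No gain.
Hospital 4 (pledges 0, payoff 85): pledging 30 → total 150, payoff 55. No gain.
Hospital 5 (pledges 50, payoff 35): dropping to 0 → total 70, payoff 0. No gain.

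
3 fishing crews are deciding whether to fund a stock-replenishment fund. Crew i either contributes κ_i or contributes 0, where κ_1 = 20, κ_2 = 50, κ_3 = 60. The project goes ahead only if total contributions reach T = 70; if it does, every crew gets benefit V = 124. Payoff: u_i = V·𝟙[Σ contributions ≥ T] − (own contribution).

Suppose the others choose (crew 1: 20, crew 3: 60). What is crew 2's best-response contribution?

0

Others' total = 80 ≥ 70; contributing adds cost 50 for no extra benefit.
Best response: 0.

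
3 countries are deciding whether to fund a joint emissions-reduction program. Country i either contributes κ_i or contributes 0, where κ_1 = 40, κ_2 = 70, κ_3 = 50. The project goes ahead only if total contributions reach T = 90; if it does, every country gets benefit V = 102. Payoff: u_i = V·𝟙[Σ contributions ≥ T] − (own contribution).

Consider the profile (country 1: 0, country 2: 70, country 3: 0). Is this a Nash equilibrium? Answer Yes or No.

No

Total = 70 < 90: not provided.
Country 1 (pledges 0, payoff 0): pledging 40 → total 110, payoff 62. Profitable deviation.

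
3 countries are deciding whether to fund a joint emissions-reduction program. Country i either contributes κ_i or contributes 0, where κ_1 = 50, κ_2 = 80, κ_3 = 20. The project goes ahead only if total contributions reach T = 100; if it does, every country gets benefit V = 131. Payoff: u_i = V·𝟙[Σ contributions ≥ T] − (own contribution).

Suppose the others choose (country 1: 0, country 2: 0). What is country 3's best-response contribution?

Others' total = 0. Even contributing 20 gives 20 < 100: no benefit either way.
Best response: 0.

0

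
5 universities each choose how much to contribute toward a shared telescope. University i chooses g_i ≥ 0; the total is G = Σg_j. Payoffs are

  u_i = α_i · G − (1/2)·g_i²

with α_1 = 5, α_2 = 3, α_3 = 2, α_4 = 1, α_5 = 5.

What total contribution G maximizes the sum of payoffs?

Planner FOC: ∂(Σu_j)/∂g_i = (Σα_j) − g_i = 0, so g_i^SO = Σα_j = 16 for every i; G^SO = 80.

80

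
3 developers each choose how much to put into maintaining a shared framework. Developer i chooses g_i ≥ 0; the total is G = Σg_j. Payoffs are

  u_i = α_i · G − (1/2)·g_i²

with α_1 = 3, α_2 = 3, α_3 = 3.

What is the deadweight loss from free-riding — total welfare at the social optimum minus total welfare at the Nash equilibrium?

54

Developer i's FOC: ∂u_i/∂g_i = α_i − g_i = 0, so g_i* = α_i.
NE contributions = (3, 3, 3); G = 9.
W^NE = (Σα)·G − ½Σα_i² = 9² − ½·27 = 67.5.
Planner sets g_i = Σα_j = 9 for every i, so G^SO = 3·9 = 27.
W^SO = (Σα)·G^SO − ½·3·(Σα)² = (3/2)·9² = 121.5.
Deadweight loss = W^SO − W^NE = 54.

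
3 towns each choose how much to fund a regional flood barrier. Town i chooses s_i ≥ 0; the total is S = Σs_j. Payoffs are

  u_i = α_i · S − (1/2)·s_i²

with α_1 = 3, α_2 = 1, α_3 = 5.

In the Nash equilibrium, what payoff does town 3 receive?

Town i's FOC: ∂u_i/∂s_i = α_i − s_i = 0, so s_i* = α_i.
NE contributions = (3, 1, 5); S = 9.
u_3 = α_3·S − ½·(s_3)² = 5·9 − ½·5² = 32.5.

32.5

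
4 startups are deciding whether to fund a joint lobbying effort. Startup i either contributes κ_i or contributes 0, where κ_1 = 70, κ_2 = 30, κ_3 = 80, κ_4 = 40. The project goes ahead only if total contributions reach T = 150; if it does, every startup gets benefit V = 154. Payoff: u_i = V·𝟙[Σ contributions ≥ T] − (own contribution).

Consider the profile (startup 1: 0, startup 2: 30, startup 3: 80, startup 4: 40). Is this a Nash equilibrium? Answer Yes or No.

Total = 150 ≥ 150: provided.
Startup 1 (pledges 0, payoff 154): pledging 70 → total 220, payoff 84. No gain.
Startup 2 (pledges 30, payoff 124): dropping to 0 → total 120, payoff 0. No gain.
Startup 3 (pledges 80, payoff 74): dropping to 0 → total 70, payoff 0. No gain.
Startup 4 (pledges 40, payoff 114): dropping to 0 → total 110, payoff 0. No gain.

Yes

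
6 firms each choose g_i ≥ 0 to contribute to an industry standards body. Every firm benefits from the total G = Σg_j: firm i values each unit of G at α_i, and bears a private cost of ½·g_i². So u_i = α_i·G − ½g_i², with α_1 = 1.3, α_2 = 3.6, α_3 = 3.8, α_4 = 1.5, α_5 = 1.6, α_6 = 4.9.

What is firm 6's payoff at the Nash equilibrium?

69.825

Firm i's FOC: ∂u_i/∂g_i = α_i − g_i = 0, so g_i* = α_i.
NE contributions = (1.3, 3.6, 3.8, 1.5, 1.6, 4.9); G = 16.7.
u_6 = α_6·G − ½·(g_6)² = 4.9·16.7 − ½·4.9² = 69.825.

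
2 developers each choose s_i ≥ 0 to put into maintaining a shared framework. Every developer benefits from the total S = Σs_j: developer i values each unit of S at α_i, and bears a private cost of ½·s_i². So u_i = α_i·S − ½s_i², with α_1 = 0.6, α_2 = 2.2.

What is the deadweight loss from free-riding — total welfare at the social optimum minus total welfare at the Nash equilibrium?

Developer i's FOC: ∂u_i/∂s_i = α_i − s_i = 0, so s_i* = α_i.
NE contributions = (0.6, 2.2); S = 2.8.
W^NE = (Σα)·S − ½Σα_i² = 2.8² − ½·5.2 = 5.24.
Planner sets s_i = Σα_j = 2.8 for every i, so S^SO = 2·2.8 = 5.6.
W^SO = (Σα)·S^SO − ½·2·(Σα)² = (2/2)·2.8² = 7.84.
Deadweight loss = W^SO − W^NE = 2.6.

2.6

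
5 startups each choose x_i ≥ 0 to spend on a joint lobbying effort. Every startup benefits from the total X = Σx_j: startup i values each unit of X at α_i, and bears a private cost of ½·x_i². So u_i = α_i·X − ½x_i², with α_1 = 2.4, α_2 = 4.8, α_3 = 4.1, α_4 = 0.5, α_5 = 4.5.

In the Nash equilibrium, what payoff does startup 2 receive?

66.72

Startup i's FOC: ∂u_i/∂x_i = α_i − x_i = 0, so x_i* = α_i.
NE contributions = (2.4, 4.8, 4.1, 0.5, 4.5); X = 16.3.
u_2 = α_2·X − ½·(x_2)² = 4.8·16.3 − ½·4.8² = 66.72.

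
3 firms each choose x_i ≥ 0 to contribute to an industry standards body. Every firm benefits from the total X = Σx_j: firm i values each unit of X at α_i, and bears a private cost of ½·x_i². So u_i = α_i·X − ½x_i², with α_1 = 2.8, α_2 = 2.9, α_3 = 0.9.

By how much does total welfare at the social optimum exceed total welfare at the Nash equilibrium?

30.31

Firm i's FOC: ∂u_i/∂x_i = α_i − x_i = 0, so x_i* = α_i.
NE contributions = (2.8, 2.9, 0.9); X = 6.6.
W^NE = (Σα)·X − ½Σα_i² = 6.6² − ½·17.06 = 35.03.
Planner sets x_i = Σα_j = 6.6 for every i, so X^SO = 3·6.6 = 19.8.
W^SO = (Σα)·X^SO − ½·3·(Σα)² = (3/2)·6.6² = 65.34.
Deadweight loss = W^SO − W^NE = 30.31.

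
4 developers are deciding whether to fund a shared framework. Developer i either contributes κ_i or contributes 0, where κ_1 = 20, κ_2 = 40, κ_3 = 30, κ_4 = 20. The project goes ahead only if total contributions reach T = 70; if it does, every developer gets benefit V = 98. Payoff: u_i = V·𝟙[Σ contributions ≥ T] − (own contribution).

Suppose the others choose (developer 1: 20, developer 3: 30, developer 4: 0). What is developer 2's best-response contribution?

Others' total = 50. Contributing 40 brings total to 90 ≥ 70: gain V − κ_2 = 58.
Best response: 40.

40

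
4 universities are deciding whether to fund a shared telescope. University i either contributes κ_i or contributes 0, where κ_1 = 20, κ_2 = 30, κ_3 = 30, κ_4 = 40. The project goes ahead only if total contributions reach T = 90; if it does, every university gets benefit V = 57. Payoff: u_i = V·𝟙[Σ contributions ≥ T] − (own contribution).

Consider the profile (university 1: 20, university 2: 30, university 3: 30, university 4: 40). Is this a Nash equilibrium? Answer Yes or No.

Total = 120 ≥ 90: provided.
University 1 (pledges 20, payoff 37): dropping to 0 → total 100, payoff 57. Profitable deviation.

No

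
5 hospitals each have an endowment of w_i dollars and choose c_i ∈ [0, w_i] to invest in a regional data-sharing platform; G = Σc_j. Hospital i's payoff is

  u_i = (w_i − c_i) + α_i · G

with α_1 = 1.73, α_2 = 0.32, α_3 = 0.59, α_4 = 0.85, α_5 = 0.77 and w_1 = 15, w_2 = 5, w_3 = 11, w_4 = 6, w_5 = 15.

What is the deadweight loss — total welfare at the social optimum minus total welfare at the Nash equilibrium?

120.62

∂u_i/∂c_i = α_i − 1, so hospital i contributes w_i if α_i > 1, else 0.
α_i > 1 for i ∈ {1}; NE contributions (15, 0, 0, 0, 0), G = 15.
W^NE = Σw_i − G^NE + (Σα_i)·G^NE = 52 + 3.26·15 = 100.9.
Planner: ∂(Σu_j)/∂c_i = Σα_j − 1 = 3.26 > 0, so everyone contributes w_i; G^SO = 52, W^SO = 52 + 3.26·52 = 221.52.
Deadweight loss = 120.62.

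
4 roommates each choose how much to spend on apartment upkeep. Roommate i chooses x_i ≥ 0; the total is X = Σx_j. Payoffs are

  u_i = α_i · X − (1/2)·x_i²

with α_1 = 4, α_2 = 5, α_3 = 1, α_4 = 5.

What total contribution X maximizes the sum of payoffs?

Planner FOC: ∂(Σu_j)/∂x_i = (Σα_j) − x_i = 0, so x_i^SO = Σα_j = 15 for every i; X^SO = 60.

60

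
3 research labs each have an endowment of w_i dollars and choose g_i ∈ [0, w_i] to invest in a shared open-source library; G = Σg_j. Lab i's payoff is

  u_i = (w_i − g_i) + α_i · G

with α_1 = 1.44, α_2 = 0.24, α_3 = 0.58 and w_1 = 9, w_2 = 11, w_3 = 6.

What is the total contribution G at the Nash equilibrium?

9

∂u_i/∂g_i = α_i − 1, so lab i contributes w_i if α_i > 1, else 0.
α_i > 1 for i ∈ {1}; NE contributions (9, 0, 0), G = 9.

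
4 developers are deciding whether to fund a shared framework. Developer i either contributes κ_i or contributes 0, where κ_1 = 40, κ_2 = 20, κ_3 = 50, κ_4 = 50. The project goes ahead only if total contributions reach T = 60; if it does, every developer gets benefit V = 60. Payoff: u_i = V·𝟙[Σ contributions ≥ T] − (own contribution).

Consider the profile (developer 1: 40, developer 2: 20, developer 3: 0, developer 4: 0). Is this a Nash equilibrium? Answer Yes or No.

Yes

Total = 60 ≥ 60: provided.
Developer 1 (pledges 40, payoff 20): dropping to 0 → total 20, payoff 0. No gain.
Developer 2 (pledges 20, payoff 40): dropping to 0 → total 40, payoff 0. No gain.
Developer 3 (pledges 0, payoff 60): pledging 50 → total 110, payoff 10. No gain.
Developer 4 (pledges 0, payoff 60): pledging 50 → total 110, payoff 10. No gain.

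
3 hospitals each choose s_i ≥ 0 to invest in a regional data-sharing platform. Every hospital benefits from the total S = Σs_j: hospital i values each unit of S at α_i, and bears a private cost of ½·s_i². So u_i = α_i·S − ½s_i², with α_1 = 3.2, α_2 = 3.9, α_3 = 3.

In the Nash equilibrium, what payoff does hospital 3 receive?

25.8

Hospital i's FOC: ∂u_i/∂s_i = α_i − s_i = 0, so s_i* = α_i.
NE contributions = (3.2, 3.9, 3); S = 10.1.
u_3 = α_3·S − ½·(s_3)² = 3·10.1 − ½·3² = 25.8.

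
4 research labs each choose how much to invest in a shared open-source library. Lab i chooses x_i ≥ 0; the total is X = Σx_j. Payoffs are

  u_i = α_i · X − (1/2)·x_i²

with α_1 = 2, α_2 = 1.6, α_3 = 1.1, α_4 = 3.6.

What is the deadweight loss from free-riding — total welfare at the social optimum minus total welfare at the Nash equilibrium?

Lab i's FOC: ∂u_i/∂x_i = α_i − x_i = 0, so x_i* = α_i.
NE contributions = (2, 1.6, 1.1, 3.6); X = 8.3.
W^NE = (Σα)·X − ½Σα_i² = 8.3² − ½·20.73 = 58.525.
Planner sets x_i = Σα_j = 8.3 for every i, so X^SO = 4·8.3 = 33.2.
W^SO = (Σα)·X^SO − ½·4·(Σα)² = (4/2)·8.3² = 137.78.
Deadweight loss = W^SO − W^NE = 79.255.

79.255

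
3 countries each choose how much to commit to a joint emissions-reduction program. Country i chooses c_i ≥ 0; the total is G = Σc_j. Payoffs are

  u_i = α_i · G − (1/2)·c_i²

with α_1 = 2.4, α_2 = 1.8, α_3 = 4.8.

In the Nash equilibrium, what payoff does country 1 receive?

Country i's FOC: ∂u_i/∂c_i = α_i − c_i = 0, so c_i* = α_i.
NE contributions = (2.4, 1.8, 4.8); G = 9.
u_1 = α_1·G − ½·(c_1)² = 2.4·9 − ½·2.4² = 18.72.

18.72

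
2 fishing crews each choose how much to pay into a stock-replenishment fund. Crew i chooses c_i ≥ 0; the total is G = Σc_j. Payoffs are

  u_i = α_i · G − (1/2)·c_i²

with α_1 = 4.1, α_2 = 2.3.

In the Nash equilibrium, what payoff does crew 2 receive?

12.075

Crew i's FOC: ∂u_i/∂c_i = α_i − c_i = 0, so c_i* = α_i.
NE contributions = (4.1, 2.3); G = 6.4.
u_2 = α_2·G − ½·(c_2)² = 2.3·6.4 − ½·2.3² = 12.075.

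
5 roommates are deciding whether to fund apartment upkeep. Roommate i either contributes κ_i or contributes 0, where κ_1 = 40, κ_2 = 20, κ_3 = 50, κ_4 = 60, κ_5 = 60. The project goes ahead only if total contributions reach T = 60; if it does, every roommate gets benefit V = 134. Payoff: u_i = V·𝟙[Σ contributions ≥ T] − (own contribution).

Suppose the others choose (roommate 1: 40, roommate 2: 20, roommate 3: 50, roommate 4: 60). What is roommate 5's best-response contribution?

Others' total = 170 ≥ 60; contributing adds cost 60 for no extra benefit.
Best response: 0.

0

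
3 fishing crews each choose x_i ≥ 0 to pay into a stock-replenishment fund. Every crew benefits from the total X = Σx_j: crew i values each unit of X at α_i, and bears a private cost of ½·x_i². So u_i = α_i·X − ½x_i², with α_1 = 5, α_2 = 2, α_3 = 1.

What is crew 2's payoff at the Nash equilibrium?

14

Crew i's FOC: ∂u_i/∂x_i = α_i − x_i = 0, so x_i* = α_i.
NE contributions = (5, 2, 1); X = 8.
u_2 = α_2·X − ½·(x_2)² = 2·8 − ½·2² = 14.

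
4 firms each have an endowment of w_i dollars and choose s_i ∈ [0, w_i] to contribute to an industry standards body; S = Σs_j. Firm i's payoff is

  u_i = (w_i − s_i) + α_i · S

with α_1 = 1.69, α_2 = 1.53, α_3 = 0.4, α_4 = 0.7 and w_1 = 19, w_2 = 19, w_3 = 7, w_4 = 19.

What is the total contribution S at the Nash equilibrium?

∂u_i/∂s_i = α_i − 1, so firm i contributes w_i if α_i > 1, else 0.
α_i > 1 for i ∈ {1, 2}; NE contributions (19, 19, 0, 0), S = 38.

38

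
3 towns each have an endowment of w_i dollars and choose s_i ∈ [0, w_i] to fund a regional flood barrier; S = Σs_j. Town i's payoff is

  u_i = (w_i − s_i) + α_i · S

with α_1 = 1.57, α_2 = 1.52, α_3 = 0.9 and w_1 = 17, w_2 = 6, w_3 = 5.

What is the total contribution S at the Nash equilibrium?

∂u_i/∂s_i = α_i − 1, so town i contributes w_i if α_i > 1, else 0.
α_i > 1 for i ∈ {1, 2}; NE contributions (17, 6, 0), S = 23.

23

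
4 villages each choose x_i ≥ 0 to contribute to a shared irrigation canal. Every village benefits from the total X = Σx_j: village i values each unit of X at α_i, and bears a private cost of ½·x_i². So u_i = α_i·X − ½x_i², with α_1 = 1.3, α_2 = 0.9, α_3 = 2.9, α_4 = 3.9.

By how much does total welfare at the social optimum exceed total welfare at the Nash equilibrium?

Village i's FOC: ∂u_i/∂x_i = α_i − x_i = 0, so x_i* = α_i.
NE contributions = (1.3, 0.9, 2.9, 3.9); X = 9.
W^NE = (Σα)·X − ½Σα_i² = 9² − ½·26.12 = 67.94.
Planner sets x_i = Σα_j = 9 for every i, so X^SO = 4·9 = 36.
W^SO = (Σα)·X^SO − ½·4·(Σα)² = (4/2)·9² = 162.
Deadweight loss = W^SO − W^NE = 94.06.

94.06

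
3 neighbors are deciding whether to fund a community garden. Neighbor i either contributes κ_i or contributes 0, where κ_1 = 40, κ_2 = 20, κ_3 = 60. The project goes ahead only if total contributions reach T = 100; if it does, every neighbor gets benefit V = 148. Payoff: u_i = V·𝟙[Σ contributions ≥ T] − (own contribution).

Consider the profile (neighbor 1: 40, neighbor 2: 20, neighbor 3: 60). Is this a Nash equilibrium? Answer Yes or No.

No

Total = 120 ≥ 100: provided.
Neighbor 1 (pledges 40, payoff 108): dropping to 0 → total 80, payoff 0. No gain.
Neighbor 2 (pledges 20, payoff 128): dropping to 0 → total 100, payoff 148. Profitable deviation.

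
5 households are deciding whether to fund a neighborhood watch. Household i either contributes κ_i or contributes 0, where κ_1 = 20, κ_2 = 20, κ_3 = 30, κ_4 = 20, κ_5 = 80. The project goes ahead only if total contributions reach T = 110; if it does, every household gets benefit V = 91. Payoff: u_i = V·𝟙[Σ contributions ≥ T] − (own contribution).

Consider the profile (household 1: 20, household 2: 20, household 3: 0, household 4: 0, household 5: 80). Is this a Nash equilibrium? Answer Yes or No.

Total = 120 ≥ 110: provided.
Household 1 (pledges 20, payoff 71): dropping to 0 → total 100, payoff 0. No gain.
Household 2 (pledges 20, payoff 71): dropping to 0 → total 100, payoff 0. No gain.
Household 3 (pledges 0, payoff 91): pledging 30 → total 150, payoff 61. No gain.
Household 4 (pledges 0, payoff 91): pledging 20 → total 140, payoff 71. No gain.
Household 5 (pledges 80, payoff 11): dropping to 0 → total 40, payoff 0. No gain.

Yes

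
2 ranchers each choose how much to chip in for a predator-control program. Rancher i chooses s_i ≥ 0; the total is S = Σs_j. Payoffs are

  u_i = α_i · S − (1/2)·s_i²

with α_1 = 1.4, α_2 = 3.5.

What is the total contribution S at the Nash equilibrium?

Rancher i's FOC: ∂u_i/∂s_i = α_i − s_i = 0, so s_i* = α_i.
NE contributions = (1.4, 3.5); S = 4.9.

4.9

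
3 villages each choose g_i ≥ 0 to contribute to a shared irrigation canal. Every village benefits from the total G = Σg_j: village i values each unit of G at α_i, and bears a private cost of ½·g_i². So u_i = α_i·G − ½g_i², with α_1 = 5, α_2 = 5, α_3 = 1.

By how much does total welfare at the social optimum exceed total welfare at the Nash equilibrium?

86

Village i's FOC: ∂u_i/∂g_i = α_i − g_i = 0, so g_i* = α_i.
NE contributions = (5, 5, 1); G = 11.
W^NE = (Σα)·G − ½Σα_i² = 11² − ½·51 = 95.5.
Planner sets g_i = Σα_j = 11 for every i, so G^SO = 3·11 = 33.
W^SO = (Σα)·G^SO − ½·3·(Σα)² = (3/2)·11² = 181.5.
Deadweight loss = W^SO − W^NE = 86.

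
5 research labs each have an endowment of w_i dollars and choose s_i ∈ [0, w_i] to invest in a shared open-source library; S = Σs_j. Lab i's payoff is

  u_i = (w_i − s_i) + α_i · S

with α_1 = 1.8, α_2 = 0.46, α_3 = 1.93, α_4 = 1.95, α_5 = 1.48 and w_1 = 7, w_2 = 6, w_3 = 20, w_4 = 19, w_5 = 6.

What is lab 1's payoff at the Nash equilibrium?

93.6

∂u_i/∂s_i = α_i − 1, so lab i contributes w_i if α_i > 1, else 0.
α_i > 1 for i ∈ {1, 3, 4, 5}; NE contributions (7, 0, 20, 19, 6), S = 52.
u_1 = (7 − 7) + 1.8·52 = 93.6.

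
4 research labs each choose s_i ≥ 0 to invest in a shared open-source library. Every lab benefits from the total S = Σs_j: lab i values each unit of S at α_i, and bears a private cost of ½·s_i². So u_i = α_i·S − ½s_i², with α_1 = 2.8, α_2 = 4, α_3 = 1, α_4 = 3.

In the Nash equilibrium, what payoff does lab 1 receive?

26.32

Lab i's FOC: ∂u_i/∂s_i = α_i − s_i = 0, so s_i* = α_i.
NE contributions = (2.8, 4, 1, 3); S = 10.8.
u_1 = α_1·S − ½·(s_1)² = 2.8·10.8 − ½·2.8² = 26.32.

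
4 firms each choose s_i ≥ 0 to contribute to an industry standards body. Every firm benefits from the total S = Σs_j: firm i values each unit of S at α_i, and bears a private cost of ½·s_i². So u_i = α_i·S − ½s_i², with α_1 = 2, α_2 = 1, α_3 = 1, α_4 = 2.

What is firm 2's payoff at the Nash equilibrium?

Firm i's FOC: ∂u_i/∂s_i = α_i − s_i = 0, so s_i* = α_i.
NE contributions = (2, 1, 1, 2); S = 6.
u_2 = α_2·S − ½·(s_2)² = 1·6 − ½·1² = 5.5.

5.5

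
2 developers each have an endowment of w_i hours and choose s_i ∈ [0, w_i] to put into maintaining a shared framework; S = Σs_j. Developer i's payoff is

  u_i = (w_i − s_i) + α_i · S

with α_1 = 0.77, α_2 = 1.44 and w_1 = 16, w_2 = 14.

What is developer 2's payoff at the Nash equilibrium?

∂u_i/∂s_i = α_i − 1, so developer i contributes w_i if α_i > 1, else 0.
α_i > 1 for i ∈ {2}; NE contributions (0, 14), S = 14.
u_2 = (14 − 14) + 1.44·14 = 20.16.

20.16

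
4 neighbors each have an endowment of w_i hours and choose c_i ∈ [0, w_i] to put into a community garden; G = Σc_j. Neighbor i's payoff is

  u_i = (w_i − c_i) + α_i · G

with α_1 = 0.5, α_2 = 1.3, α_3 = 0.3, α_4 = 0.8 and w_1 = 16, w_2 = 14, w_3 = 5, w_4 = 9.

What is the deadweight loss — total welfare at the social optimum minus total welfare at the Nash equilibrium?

57

∂u_i/∂c_i = α_i − 1, so neighbor i contributes w_i if α_i > 1, else 0.
α_i > 1 for i ∈ {2}; NE contributions (0, 14, 0, 0), G = 14.
W^NE = Σw_i − G^NE + (Σα_i)·G^NE = 44 + 1.9·14 = 70.6.
Planner: ∂(Σu_j)/∂c_i = Σα_j − 1 = 1.9 > 0, so everyone contributes w_i; G^SO = 44, W^SO = 44 + 1.9·44 = 127.6.
Deadweight loss = 57.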